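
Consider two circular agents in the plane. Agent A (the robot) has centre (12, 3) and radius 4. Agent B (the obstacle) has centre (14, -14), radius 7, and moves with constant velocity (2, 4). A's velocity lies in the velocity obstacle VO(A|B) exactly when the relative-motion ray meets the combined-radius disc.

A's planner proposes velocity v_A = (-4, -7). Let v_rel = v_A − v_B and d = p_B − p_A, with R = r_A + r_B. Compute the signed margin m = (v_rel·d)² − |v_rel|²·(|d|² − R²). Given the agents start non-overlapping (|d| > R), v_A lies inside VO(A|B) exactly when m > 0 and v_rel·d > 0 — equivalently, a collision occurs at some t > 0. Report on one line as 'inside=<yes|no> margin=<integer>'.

d = (2, -17),  |d|² = 293;  R = 4+7 = 11,  c = 293−11² = 172
v_rel = (-6, -11),  |v_rel|² = 157;  v_rel·d = (-6)·(2) + (-11)·(-17) = 175
157·t² − 350·t + 172 = 0  ⇒  m = 175² − 157·172 = 3621
m = 3621 > 0,  v_rel·d = 175 > 0  ⇒  inside

inside=yes margin=3621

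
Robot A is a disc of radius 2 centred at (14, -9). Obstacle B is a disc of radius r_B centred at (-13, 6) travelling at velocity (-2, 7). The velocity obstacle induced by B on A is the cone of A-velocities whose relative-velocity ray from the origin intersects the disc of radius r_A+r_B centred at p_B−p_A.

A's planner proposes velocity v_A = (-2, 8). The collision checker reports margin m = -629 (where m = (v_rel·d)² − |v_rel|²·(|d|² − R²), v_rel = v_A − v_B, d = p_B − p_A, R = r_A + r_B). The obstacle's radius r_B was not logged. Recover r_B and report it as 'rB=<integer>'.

m = -629
d = (-27, 15);  v_rel = (0, 1),  |v_rel|² = 1
v_rel×d = (0)·(15) − (1)·(-27) = 27
since m = R²·1 − 27²:  R² = (729 + -629) / 1 = 100
R = √100 = 10  ⇒  r_B = 10 − 2 = 8

rB=8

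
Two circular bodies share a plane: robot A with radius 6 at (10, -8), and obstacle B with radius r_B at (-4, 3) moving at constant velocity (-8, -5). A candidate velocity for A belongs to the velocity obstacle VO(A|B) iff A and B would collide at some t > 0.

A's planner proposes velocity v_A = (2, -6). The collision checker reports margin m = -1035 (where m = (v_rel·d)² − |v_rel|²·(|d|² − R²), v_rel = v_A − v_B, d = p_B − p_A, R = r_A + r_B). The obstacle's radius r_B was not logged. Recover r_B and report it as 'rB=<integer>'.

m = -1035
d = (-14, 11);  v_rel = (10, -1),  |v_rel|² = 101
v_rel×d = (10)·(11) − (-1)·(-14) = 96
since m = R²·101 − 96²:  R² = (9216 + -1035) / 101 = 81
R = √81 = 9  ⇒  r_B = 9 − 6 = 3

rB=3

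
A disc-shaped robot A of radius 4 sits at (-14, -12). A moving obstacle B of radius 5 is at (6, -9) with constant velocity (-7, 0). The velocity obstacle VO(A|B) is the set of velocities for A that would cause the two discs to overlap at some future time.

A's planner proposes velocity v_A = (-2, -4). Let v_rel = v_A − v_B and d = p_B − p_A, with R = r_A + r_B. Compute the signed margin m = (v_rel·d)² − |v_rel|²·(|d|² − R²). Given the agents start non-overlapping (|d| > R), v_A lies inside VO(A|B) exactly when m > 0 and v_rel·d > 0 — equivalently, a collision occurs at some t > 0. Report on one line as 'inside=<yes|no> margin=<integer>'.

d = (20, 3),  |d|² = 409;  R = 4+5 = 9,  c = 409−9² = 328
v_rel = (5, -4),  |v_rel|² = 41;  v_rel·d = (5)·(20) + (-4)·(3) = 88
41·t² − 176·t + 328 = 0  ⇒  m = 88² − 41·328 = -5704
m = -5704 < 0,  v_rel·d = 88 > 0  ⇒  outside

inside=no margin=-5704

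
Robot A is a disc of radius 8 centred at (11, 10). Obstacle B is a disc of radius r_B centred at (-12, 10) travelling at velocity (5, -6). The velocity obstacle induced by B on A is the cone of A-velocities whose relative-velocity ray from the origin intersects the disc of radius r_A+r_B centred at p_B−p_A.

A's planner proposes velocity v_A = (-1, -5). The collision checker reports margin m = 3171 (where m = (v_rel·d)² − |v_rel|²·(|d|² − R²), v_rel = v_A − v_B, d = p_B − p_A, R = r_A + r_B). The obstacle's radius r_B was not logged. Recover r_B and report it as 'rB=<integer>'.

m = 3171
d = (-23, 0);  v_rel = (-6, 1),  |v_rel|² = 37
v_rel×d = (-6)·(0) − (1)·(-23) = 23
since m = R²·37 − 23²:  R² = (529 + 3171) / 37 = 100
R = √100 = 10  ⇒  r_B = 10 − 8 = 2

rB=2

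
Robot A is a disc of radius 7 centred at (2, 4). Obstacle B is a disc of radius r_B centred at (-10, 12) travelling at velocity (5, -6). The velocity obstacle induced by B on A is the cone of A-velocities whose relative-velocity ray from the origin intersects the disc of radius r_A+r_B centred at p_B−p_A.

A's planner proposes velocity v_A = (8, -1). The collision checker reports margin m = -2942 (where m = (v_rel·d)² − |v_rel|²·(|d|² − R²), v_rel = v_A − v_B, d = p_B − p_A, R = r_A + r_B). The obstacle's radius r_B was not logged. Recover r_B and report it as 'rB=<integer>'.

m = -2942
d = (-12, 8);  v_rel = (3, 5),  |v_rel|² = 34
v_rel×d = (3)·(8) − (5)·(-12) = 84
since m = R²·34 − 84²:  R² = (7056 + -2942) / 34 = 121
R = √121 = 11  ⇒  r_B = 11 − 7 = 4

rB=4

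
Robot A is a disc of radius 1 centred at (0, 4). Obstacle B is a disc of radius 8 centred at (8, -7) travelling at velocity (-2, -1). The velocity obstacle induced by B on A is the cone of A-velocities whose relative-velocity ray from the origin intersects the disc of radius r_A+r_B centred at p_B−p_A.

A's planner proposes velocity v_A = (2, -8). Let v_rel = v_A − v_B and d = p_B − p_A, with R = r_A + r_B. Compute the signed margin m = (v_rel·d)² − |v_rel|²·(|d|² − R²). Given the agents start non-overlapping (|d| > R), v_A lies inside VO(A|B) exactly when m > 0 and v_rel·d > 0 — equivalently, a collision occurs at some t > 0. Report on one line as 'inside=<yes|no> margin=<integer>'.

d = (8, -11),  |d|² = 185;  R = 1+8 = 9,  c = 185−9² = 104
v_rel = (4, -7),  |v_rel|² = 65;  v_rel·d = (4)·(8) + (-7)·(-11) = 109
65·t² − 218·t + 104 = 0  ⇒  m = 109² − 65·104 = 5121
m = 5121 > 0,  v_rel·d = 109 > 0  ⇒  inside

inside=yes margin=5121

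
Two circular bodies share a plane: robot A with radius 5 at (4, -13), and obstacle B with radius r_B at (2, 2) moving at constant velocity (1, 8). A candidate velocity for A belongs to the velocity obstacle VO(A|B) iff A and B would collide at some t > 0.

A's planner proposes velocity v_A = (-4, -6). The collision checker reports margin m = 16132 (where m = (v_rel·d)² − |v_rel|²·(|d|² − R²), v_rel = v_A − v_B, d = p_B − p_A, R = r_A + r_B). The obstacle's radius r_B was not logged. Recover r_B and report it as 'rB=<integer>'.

m = 16132
d = (-2, 15);  v_rel = (-5, -14),  |v_rel|² = 221
v_rel×d = (-5)·(15) − (-14)·(-2) = -103
since m = R²·221 − (-103)²:  R² = (10609 + 16132) / 221 = 121
R = √121 = 11  ⇒  r_B = 11 − 5 = 6

rB=6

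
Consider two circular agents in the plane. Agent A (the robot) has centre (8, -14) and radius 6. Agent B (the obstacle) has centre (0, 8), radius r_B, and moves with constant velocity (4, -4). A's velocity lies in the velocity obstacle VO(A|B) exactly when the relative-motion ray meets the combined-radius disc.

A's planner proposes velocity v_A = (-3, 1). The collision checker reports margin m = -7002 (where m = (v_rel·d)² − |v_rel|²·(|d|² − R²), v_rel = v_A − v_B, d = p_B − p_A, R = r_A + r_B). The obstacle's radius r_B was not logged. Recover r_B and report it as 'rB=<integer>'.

m = -7002
d = (-8, 22);  v_rel = (-7, 5),  |v_rel|² = 74
v_rel×d = (-7)·(22) − (5)·(-8) = -114
since m = R²·74 − (-114)²:  R² = (12996 + -7002) / 74 = 81
R = √81 = 9  ⇒  r_B = 9 − 6 = 3

rB=3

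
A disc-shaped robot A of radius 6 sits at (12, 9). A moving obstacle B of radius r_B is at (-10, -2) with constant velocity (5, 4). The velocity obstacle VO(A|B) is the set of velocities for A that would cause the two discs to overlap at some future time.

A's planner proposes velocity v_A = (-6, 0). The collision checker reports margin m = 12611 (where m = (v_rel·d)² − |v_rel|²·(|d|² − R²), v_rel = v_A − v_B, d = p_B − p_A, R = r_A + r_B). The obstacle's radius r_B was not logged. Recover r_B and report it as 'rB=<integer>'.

m = 12611
d = (-22, -11);  v_rel = (-11, -4),  |v_rel|² = 137
v_rel×d = (-11)·(-11) − (-4)·(-22) = 33
since m = R²·137 − 33²:  R² = (1089 + 12611) / 137 = 100
R = √100 = 10  ⇒  r_B = 10 − 6 = 4

rB=4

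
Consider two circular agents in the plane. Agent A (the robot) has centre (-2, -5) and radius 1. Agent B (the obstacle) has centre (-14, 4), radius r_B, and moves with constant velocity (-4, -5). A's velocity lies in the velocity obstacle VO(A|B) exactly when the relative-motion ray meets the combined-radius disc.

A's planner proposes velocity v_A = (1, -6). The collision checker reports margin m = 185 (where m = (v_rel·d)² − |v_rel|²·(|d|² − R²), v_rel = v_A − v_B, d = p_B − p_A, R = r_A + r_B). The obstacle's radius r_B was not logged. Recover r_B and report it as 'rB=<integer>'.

m = 185
d = (-12, 9);  v_rel = (5, -1),  |v_rel|² = 26
v_rel×d = (5)·(9) − (-1)·(-12) = 33
since m = R²·26 − 33²:  R² = (1089 + 185) / 26 = 49
R = √49 = 7  ⇒  r_B = 7 − 1 = 6

rB=6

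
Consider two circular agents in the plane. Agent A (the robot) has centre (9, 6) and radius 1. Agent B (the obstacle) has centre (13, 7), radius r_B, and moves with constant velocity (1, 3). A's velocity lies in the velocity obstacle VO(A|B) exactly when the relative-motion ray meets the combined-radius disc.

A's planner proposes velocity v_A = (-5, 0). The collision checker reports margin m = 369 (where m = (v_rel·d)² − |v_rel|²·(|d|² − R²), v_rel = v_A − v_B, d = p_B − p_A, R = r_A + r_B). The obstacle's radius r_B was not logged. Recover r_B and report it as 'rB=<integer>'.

m = 369
d = (4, 1);  v_rel = (-6, -3),  |v_rel|² = 45
v_rel×d = (-6)·(1) − (-3)·(4) = 6
since m = R²·45 − 6²:  R² = (36 + 369) / 45 = 9
R = √9 = 3  ⇒  r_B = 3 − 1 = 2

rB=2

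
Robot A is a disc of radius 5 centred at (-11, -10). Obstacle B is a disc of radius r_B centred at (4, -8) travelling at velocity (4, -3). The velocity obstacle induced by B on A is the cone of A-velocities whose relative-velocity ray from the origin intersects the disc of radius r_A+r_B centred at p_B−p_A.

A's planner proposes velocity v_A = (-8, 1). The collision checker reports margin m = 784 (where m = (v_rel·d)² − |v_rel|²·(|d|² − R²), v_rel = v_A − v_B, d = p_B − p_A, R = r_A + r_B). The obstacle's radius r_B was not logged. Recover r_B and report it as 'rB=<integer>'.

m = 784
d = (15, 2);  v_rel = (-12, 4),  |v_rel|² = 160
v_rel×d = (-12)·(2) − (4)·(15) = -84
since m = R²·160 − (-84)²:  R² = (7056 + 784) / 160 = 49
R = √49 = 7  ⇒  r_B = 7 − 5 = 2

rB=2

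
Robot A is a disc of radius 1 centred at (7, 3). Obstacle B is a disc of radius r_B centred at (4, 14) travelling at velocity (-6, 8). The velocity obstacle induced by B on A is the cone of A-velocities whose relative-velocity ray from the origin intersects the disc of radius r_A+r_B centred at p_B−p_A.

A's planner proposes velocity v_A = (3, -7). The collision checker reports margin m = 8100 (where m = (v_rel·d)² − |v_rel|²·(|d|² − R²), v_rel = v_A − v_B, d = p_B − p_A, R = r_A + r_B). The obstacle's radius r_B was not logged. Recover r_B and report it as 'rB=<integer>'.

m = 8100
d = (-3, 11);  v_rel = (9, -15),  |v_rel|² = 306
v_rel×d = (9)·(11) − (-15)·(-3) = 54
since m = R²·306 − 54²:  R² = (2916 + 8100) / 306 = 36
R = √36 = 6  ⇒  r_B = 6 − 1 = 5

rB=5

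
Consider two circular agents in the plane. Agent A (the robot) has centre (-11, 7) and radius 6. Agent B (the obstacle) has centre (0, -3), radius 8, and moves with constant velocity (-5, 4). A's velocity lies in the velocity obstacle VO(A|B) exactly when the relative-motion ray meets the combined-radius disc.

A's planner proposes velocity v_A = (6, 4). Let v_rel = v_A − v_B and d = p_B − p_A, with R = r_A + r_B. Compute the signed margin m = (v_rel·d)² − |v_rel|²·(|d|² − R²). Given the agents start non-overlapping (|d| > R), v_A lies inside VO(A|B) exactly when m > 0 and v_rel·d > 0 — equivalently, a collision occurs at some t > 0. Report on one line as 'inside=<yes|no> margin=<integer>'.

d = (11, -10),  |d|² = 221;  R = 6+8 = 14,  c = 221−14² = 25
v_rel = (11, 0),  |v_rel|² = 121;  v_rel·d = (11)·(11) + (0)·(-10) = 121
121·t² − 242·t + 25 = 0  ⇒  m = 121² − 121·25 = 11616
m = 11616 > 0,  v_rel·d = 121 > 0  ⇒  inside

inside=yes margin=11616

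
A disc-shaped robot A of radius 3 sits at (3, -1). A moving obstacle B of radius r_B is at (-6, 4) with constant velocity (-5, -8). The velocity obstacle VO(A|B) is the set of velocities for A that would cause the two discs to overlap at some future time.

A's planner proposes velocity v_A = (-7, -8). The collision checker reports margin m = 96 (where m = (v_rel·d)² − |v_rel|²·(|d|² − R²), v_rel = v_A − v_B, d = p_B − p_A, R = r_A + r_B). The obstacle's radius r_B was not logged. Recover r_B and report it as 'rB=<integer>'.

m = 96
d = (-9, 5);  v_rel = (-2, 0),  |v_rel|² = 4
v_rel×d = (-2)·(5) − (0)·(-9) = -10
since m = R²·4 − (-10)²:  R² = (100 + 96) / 4 = 49
R = √49 = 7  ⇒  r_B = 7 − 3 = 4

rB=4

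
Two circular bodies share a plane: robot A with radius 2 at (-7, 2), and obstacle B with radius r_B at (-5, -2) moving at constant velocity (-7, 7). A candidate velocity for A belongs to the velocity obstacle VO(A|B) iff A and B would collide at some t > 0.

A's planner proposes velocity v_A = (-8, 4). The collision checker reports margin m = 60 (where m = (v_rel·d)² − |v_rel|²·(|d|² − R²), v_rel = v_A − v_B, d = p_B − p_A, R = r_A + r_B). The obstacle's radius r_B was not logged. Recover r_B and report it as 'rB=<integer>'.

m = 60
d = (2, -4);  v_rel = (-1, -3),  |v_rel|² = 10
v_rel×d = (-1)·(-4) − (-3)·(2) = 10
since m = R²·10 − 10²:  R² = (100 + 60) / 10 = 16
R = √16 = 4  ⇒  r_B = 4 − 2 = 2

rB=2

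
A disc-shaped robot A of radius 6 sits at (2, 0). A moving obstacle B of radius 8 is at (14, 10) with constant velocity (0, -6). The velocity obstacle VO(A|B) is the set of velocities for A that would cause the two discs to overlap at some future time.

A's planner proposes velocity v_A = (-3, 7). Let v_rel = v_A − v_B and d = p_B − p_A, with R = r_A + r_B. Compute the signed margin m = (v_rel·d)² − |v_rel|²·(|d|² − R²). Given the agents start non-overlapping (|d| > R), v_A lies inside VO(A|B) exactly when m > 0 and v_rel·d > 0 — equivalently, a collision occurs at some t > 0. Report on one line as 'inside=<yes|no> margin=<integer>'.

d = (12, 10),  |d|² = 244;  R = 6+8 = 14,  c = 244−14² = 48
v_rel = (-3, 13),  |v_rel|² = 178;  v_rel·d = (-3)·(12) + (13)·(10) = 94
178·t² − 188·t + 48 = 0  ⇒  m = 94² − 178·48 = 292
m = 292 > 0,  v_rel·d = 94 > 0  ⇒  inside

inside=yes margin=292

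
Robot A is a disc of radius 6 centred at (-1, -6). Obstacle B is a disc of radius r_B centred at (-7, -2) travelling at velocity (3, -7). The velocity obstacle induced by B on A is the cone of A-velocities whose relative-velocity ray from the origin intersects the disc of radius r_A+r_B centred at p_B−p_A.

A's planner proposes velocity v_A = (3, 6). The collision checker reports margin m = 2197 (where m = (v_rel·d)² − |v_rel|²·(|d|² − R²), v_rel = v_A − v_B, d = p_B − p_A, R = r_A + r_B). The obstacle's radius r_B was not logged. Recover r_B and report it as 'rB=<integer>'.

m = 2197
d = (-6, 4);  v_rel = (0, 13),  |v_rel|² = 169
v_rel×d = (0)·(4) − (13)·(-6) = 78
since m = R²·169 − 78²:  R² = (6084 + 2197) / 169 = 49
R = √49 = 7  ⇒  r_B = 7 − 6 = 1

rB=1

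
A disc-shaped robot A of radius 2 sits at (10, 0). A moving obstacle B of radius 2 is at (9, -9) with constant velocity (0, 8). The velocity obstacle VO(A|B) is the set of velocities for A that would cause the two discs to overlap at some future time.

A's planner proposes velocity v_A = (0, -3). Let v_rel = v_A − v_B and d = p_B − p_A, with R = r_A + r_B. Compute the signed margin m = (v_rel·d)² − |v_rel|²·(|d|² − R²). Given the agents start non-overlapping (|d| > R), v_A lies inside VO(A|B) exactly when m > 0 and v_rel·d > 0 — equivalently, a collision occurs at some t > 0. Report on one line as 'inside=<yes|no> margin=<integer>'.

d = (-1, -9),  |d|² = 82;  R = 2+2 = 4,  c = 82−4² = 66
v_rel = (0, -11),  |v_rel|² = 121;  v_rel·d = (0)·(-1) + (-11)·(-9) = 99
121·t² − 198·t + 66 = 0  ⇒  m = 99² − 121·66 = 1815
m = 1815 > 0,  v_rel·d = 99 > 0  ⇒  inside

inside=yes margin=1815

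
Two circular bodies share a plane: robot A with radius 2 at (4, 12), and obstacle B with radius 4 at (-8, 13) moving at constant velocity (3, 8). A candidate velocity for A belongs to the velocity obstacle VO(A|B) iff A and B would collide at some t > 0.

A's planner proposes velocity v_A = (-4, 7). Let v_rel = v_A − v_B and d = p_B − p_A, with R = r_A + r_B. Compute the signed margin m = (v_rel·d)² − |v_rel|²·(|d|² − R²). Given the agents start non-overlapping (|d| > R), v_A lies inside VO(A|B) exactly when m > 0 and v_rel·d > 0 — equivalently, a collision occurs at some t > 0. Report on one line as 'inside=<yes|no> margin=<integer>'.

d = (-12, 1),  |d|² = 145;  R = 2+4 = 6,  c = 145−6² = 109
v_rel = (-7, -1),  |v_rel|² = 50;  v_rel·d = (-7)·(-12) + (-1)·(1) = 83
50·t² − 166·t + 109 = 0  ⇒  m = 83² − 50·109 = 1439
m = 1439 > 0,  v_rel·d = 83 > 0  ⇒  inside

inside=yes margin=1439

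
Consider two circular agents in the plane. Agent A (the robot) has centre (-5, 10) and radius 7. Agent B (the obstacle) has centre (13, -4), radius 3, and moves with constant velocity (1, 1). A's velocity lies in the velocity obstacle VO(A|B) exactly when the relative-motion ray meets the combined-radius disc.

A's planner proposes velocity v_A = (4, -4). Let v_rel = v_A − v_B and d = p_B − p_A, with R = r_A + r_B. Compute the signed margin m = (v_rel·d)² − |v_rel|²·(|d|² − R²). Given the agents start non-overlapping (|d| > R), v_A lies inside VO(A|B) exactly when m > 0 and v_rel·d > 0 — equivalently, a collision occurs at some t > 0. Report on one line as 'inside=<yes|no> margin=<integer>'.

d = (18, -14),  |d|² = 520;  R = 7+3 = 10,  c = 520−10² = 420
v_rel = (3, -5),  |v_rel|² = 34;  v_rel·d = (3)·(18) + (-5)·(-14) = 124
34·t² − 248·t + 420 = 0  ⇒  m = 124² − 34·420 = 1096
m = 1096 > 0,  v_rel·d = 124 > 0  ⇒  inside

inside=yes margin=1096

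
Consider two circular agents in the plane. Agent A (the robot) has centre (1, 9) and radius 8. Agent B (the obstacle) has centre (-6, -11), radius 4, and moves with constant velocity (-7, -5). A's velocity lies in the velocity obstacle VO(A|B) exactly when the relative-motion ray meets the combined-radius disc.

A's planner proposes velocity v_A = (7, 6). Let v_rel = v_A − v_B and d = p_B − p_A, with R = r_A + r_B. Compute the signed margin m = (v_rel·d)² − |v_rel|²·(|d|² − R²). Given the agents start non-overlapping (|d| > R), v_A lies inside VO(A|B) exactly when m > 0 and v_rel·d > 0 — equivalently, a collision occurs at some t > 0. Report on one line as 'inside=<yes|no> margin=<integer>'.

d = (-7, -20),  |d|² = 449;  R = 8+4 = 12,  c = 449−12² = 305
v_rel = (14, 11),  |v_rel|² = 317;  v_rel·d = (14)·(-7) + (11)·(-20) = -318
317·t² + 636·t + 305 = 0  ⇒  m = (-318)² − 317·305 = 4439
m = 4439 > 0,  v_rel·d = -318 < 0  ⇒  outside

inside=no margin=4439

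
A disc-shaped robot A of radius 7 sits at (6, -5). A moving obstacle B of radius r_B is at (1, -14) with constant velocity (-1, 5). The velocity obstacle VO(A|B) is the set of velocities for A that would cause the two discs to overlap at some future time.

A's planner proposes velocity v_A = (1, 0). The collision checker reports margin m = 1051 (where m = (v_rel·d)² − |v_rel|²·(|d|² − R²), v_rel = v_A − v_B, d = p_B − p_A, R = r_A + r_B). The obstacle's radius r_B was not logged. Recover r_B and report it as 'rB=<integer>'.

m = 1051
d = (-5, -9);  v_rel = (2, -5),  |v_rel|² = 29
v_rel×d = (2)·(-9) − (-5)·(-5) = -43
since m = R²·29 − (-43)²:  R² = (1849 + 1051) / 29 = 100
R = √100 = 10  ⇒  r_B = 10 − 7 = 3

rB=3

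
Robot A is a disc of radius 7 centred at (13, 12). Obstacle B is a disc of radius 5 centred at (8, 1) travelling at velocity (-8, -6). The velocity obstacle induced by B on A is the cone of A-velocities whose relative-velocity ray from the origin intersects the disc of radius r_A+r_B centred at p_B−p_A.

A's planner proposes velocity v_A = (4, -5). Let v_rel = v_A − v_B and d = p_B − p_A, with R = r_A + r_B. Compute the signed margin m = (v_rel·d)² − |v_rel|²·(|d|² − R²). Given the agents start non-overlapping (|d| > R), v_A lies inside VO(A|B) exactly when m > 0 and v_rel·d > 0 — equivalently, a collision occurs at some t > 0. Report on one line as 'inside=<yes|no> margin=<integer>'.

d = (-5, -11),  |d|² = 146;  R = 7+5 = 12,  c = 146−12² = 2
v_rel = (12, 1),  |v_rel|² = 145;  v_rel·d = (12)·(-5) + (1)·(-11) = -71
145·t² + 142·t + 2 = 0  ⇒  m = (-71)² − 145·2 = 4751
m = 4751 > 0,  v_rel·d = -71 < 0  ⇒  outside

inside=no margin=4751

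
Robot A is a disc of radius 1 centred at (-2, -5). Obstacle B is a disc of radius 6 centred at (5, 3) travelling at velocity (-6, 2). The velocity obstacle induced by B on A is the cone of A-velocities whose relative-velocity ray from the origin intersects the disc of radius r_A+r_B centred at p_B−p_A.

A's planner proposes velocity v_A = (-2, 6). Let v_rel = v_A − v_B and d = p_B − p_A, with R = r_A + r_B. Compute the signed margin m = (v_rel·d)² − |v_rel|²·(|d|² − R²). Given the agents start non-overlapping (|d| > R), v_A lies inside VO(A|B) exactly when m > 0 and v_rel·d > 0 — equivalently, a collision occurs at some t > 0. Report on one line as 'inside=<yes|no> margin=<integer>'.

d = (7, 8),  |d|² = 113;  R = 1+6 = 7,  c = 113−7² = 64
v_rel = (4, 4),  |v_rel|² = 32;  v_rel·d = (4)·(7) + (4)·(8) = 60
32·t² − 120·t + 64 = 0  ⇒  m = 60² − 32·64 = 1552
m = 1552 > 0,  v_rel·d = 60 > 0  ⇒  inside

inside=yes margin=1552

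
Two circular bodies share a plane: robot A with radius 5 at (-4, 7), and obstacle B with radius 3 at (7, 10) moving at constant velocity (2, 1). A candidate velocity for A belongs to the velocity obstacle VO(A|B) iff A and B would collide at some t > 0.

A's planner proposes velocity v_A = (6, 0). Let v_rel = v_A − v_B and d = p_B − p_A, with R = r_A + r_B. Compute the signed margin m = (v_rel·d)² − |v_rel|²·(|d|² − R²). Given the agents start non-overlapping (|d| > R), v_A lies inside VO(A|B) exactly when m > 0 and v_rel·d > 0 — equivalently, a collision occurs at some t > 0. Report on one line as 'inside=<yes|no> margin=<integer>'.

d = (11, 3),  |d|² = 130;  R = 5+3 = 8,  c = 130−8² = 66
v_rel = (4, -1),  |v_rel|² = 17;  v_rel·d = (4)·(11) + (-1)·(3) = 41
17·t² − 82·t + 66 = 0  ⇒  m = 41² − 17·66 = 559
m = 559 > 0,  v_rel·d = 41 > 0  ⇒  inside

inside=yes margin=559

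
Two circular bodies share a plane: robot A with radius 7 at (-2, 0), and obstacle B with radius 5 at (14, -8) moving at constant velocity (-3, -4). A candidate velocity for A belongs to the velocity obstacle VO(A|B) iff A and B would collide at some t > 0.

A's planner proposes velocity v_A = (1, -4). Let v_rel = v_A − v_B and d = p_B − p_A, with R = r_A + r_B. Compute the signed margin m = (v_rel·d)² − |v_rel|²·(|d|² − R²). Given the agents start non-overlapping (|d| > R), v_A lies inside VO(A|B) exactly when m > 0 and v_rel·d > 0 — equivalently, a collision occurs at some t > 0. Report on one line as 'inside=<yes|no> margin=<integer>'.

d = (16, -8),  |d|² = 320;  R = 7+5 = 12,  c = 320−12² = 176
v_rel = (4, 0),  |v_rel|² = 16;  v_rel·d = (4)·(16) + (0)·(-8) = 64
16·t² − 128·t + 176 = 0  ⇒  m = 64² − 16·176 = 1280
m = 1280 > 0,  v_rel·d = 64 > 0  ⇒  inside

inside=yes margin=1280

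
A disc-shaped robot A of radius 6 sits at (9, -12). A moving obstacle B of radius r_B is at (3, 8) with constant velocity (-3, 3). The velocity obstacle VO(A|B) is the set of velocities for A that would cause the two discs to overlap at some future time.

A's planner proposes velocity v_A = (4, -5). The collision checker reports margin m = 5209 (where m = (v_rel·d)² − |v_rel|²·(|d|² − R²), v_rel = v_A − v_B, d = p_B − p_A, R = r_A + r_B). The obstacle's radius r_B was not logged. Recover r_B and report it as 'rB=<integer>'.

m = 5209
d = (-6, 20);  v_rel = (7, -8),  |v_rel|² = 113
v_rel×d = (7)·(20) − (-8)·(-6) = 92
since m = R²·113 − 92²:  R² = (8464 + 5209) / 113 = 121
R = √121 = 11  ⇒  r_B = 11 − 6 = 5

rB=5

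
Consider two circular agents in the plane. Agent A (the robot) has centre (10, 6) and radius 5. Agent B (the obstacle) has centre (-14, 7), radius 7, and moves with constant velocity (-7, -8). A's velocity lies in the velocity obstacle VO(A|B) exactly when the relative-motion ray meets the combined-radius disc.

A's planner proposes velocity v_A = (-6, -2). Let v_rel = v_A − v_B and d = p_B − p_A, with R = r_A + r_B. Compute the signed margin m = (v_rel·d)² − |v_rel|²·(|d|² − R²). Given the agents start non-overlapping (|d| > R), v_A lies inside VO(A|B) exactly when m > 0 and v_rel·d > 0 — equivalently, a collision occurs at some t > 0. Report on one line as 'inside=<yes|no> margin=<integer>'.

d = (-24, 1),  |d|² = 577;  R = 5+7 = 12,  c = 577−12² = 433
v_rel = (1, 6),  |v_rel|² = 37;  v_rel·d = (1)·(-24) + (6)·(1) = -18
37·t² + 36·t + 433 = 0  ⇒  m = (-18)² − 37·433 = -15697
m = -15697 < 0,  v_rel·d = -18 < 0  ⇒  outside

inside=no margin=-15697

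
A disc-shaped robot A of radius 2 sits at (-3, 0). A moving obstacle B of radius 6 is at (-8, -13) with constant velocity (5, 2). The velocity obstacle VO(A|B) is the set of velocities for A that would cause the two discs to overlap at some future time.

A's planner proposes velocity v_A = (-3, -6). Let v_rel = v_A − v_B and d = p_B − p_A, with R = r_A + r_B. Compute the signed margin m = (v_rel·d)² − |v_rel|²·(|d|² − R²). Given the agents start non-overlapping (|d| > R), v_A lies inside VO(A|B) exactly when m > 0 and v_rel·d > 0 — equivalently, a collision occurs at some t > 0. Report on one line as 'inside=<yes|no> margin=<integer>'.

d = (-5, -13),  |d|² = 194;  R = 2+6 = 8,  c = 194−8² = 130
v_rel = (-8, -8),  |v_rel|² = 128;  v_rel·d = (-8)·(-5) + (-8)·(-13) = 144
128·t² − 288·t + 130 = 0  ⇒  m = 144² − 128·130 = 4096
m = 4096 > 0,  v_rel·d = 144 > 0  ⇒  inside

inside=yes margin=4096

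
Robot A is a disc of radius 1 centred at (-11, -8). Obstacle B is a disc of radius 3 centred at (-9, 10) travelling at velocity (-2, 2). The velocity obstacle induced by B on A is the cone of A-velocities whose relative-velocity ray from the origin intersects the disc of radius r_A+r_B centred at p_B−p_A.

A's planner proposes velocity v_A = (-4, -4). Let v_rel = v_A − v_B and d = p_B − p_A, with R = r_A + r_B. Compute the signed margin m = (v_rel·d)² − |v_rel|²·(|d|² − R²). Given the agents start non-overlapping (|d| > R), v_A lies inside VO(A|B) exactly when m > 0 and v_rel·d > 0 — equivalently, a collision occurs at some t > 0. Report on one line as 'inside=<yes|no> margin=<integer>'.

d = (2, 18),  |d|² = 328;  R = 1+3 = 4,  c = 328−4² = 312
v_rel = (-2, -6),  |v_rel|² = 40;  v_rel·d = (-2)·(2) + (-6)·(18) = -112
40·t² + 224·t + 312 = 0  ⇒  m = (-112)² − 40·312 = 64
m = 64 > 0,  v_rel·d = -112 < 0  ⇒  outside

inside=no margin=64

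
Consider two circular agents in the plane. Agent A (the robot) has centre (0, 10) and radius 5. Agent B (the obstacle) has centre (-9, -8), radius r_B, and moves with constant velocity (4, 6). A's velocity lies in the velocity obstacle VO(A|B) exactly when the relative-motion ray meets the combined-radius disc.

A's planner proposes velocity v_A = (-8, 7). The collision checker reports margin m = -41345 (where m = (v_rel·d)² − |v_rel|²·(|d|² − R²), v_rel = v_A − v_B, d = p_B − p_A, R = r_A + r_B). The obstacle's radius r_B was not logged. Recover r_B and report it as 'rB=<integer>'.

m = -41345
d = (-9, -18);  v_rel = (-12, 1),  |v_rel|² = 145
v_rel×d = (-12)·(-18) − (1)·(-9) = 225
since m = R²·145 − 225²:  R² = (50625 + -41345) / 145 = 64
R = √64 = 8  ⇒  r_B = 8 − 5 = 3

rB=3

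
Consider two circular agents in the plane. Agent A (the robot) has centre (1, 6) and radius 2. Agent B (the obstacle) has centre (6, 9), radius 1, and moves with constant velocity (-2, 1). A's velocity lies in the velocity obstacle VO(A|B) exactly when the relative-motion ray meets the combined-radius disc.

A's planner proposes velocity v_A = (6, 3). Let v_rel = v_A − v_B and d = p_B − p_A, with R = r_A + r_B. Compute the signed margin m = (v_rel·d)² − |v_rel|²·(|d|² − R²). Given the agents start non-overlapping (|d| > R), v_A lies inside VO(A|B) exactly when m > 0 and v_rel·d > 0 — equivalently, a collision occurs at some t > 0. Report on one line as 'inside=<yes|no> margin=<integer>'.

d = (5, 3),  |d|² = 34;  R = 2+1 = 3,  c = 34−3² = 25
v_rel = (8, 2),  |v_rel|² = 68;  v_rel·d = (8)·(5) + (2)·(3) = 46
68·t² − 92·t + 25 = 0  ⇒  m = 46² − 68·25 = 416
m = 416 > 0,  v_rel·d = 46 > 0  ⇒  inside

inside=yes margin=416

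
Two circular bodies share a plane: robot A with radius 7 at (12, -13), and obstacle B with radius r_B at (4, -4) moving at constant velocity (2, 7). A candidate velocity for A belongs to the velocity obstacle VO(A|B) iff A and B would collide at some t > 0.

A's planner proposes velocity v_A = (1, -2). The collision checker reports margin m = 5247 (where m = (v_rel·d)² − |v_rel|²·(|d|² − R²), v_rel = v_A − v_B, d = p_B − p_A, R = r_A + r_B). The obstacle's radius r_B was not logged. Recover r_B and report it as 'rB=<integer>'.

m = 5247
d = (-8, 9);  v_rel = (-1, -9),  |v_rel|² = 82
v_rel×d = (-1)·(9) − (-9)·(-8) = -81
since m = R²·82 − (-81)²:  R² = (6561 + 5247) / 82 = 144
R = √144 = 12  ⇒  r_B = 12 − 7 = 5

rB=5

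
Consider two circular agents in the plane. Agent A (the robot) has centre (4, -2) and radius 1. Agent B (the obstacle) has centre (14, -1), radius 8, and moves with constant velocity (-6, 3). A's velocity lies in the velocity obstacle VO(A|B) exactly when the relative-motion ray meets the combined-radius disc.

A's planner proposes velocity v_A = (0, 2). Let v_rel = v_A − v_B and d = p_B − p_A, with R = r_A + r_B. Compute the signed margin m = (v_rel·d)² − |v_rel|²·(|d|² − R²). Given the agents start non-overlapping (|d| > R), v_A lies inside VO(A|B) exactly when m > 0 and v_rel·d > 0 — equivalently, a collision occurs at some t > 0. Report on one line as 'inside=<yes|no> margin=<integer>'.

d = (10, 1),  |d|² = 101;  R = 1+8 = 9,  c = 101−9² = 20
v_rel = (6, -1),  |v_rel|² = 37;  v_rel·d = (6)·(10) + (-1)·(1) = 59
37·t² − 118·t + 20 = 0  ⇒  m = 59² − 37·20 = 2741
m = 2741 > 0,  v_rel·d = 59 > 0  ⇒  inside

inside=yes margin=2741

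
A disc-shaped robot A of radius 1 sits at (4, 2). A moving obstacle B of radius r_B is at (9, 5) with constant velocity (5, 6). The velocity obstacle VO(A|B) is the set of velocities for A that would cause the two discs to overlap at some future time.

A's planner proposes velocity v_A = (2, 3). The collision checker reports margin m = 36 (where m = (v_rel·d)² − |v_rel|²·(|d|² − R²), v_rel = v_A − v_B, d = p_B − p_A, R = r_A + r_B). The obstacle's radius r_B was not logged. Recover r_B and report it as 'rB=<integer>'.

m = 36
d = (5, 3);  v_rel = (-3, -3),  |v_rel|² = 18
v_rel×d = (-3)·(3) − (-3)·(5) = 6
since m = R²·18 − 6²:  R² = (36 + 36) / 18 = 4
R = √4 = 2  ⇒  r_B = 2 − 1 = 1

rB=1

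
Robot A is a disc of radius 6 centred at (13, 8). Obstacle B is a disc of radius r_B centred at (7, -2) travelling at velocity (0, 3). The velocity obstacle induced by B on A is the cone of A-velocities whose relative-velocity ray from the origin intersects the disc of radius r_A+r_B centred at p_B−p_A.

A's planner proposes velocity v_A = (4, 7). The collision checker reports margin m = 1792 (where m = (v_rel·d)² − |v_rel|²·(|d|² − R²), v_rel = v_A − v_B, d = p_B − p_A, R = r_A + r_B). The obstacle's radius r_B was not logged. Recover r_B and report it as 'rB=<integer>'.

m = 1792
d = (-6, -10);  v_rel = (4, 4),  |v_rel|² = 32
v_rel×d = (4)·(-10) − (4)·(-6) = -16
since m = R²·32 − (-16)²:  R² = (256 + 1792) / 32 = 64
R = √64 = 8  ⇒  r_B = 8 − 6 = 2

rB=2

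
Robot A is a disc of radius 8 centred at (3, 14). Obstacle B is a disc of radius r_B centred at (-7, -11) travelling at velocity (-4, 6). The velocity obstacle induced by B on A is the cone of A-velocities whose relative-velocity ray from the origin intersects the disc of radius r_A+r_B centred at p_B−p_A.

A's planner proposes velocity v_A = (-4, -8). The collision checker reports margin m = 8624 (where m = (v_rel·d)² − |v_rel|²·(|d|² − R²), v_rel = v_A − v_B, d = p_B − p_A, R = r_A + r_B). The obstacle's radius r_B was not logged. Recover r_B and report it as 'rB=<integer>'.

m = 8624
d = (-10, -25);  v_rel = (0, -14),  |v_rel|² = 196
v_rel×d = (0)·(-25) − (-14)·(-10) = -140
since m = R²·196 − (-140)²:  R² = (19600 + 8624) / 196 = 144
R = √144 = 12  ⇒  r_B = 12 − 8 = 4

rB=4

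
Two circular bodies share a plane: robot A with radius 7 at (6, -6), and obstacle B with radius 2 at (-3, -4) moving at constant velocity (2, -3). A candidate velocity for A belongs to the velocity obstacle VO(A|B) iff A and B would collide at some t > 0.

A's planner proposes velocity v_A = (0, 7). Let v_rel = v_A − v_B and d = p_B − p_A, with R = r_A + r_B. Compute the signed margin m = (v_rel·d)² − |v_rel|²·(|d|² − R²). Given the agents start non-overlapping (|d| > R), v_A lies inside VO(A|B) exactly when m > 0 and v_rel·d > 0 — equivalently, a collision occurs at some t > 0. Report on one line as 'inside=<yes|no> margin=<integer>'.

d = (-9, 2),  |d|² = 85;  R = 7+2 = 9,  c = 85−9² = 4
v_rel = (-2, 10),  |v_rel|² = 104;  v_rel·d = (-2)·(-9) + (10)·(2) = 38
104·t² − 76·t + 4 = 0  ⇒  m = 38² − 104·4 = 1028
m = 1028 > 0,  v_rel·d = 38 > 0  ⇒  inside

inside=yes margin=1028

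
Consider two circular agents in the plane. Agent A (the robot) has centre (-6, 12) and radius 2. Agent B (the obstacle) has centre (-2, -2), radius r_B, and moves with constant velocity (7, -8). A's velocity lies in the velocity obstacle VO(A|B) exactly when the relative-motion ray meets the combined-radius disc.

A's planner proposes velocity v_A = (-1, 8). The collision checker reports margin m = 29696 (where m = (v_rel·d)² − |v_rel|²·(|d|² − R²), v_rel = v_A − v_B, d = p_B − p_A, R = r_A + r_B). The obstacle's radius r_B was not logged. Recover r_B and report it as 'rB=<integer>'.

m = 29696
d = (4, -14);  v_rel = (-8, 16),  |v_rel|² = 320
v_rel×d = (-8)·(-14) − (16)·(4) = 48
since m = R²·320 − 48²:  R² = (2304 + 29696) / 320 = 100
R = √100 = 10  ⇒  r_B = 10 − 2 = 8

rB=8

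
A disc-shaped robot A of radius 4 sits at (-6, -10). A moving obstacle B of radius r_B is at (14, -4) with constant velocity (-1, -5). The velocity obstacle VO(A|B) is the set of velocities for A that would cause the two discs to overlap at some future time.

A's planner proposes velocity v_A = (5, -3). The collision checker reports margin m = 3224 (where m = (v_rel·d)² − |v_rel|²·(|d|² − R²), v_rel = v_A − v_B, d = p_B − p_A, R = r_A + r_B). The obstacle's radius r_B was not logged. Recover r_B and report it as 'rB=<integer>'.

m = 3224
d = (20, 6);  v_rel = (6, 2),  |v_rel|² = 40
v_rel×d = (6)·(6) − (2)·(20) = -4
since m = R²·40 − (-4)²:  R² = (16 + 3224) / 40 = 81
R = √81 = 9  ⇒  r_B = 9 − 4 = 5

rB=5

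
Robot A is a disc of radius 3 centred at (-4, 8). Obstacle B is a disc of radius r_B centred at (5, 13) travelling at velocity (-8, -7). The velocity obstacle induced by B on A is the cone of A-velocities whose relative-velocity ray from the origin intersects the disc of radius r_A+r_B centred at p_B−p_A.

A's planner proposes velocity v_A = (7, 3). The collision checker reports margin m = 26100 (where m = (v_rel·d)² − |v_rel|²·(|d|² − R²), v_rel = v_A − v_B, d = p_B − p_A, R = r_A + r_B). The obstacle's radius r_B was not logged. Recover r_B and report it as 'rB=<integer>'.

m = 26100
d = (9, 5);  v_rel = (15, 10),  |v_rel|² = 325
v_rel×d = (15)·(5) − (10)·(9) = -15
since m = R²·325 − (-15)²:  R² = (225 + 26100) / 325 = 81
R = √81 = 9  ⇒  r_B = 9 − 3 = 6

rB=6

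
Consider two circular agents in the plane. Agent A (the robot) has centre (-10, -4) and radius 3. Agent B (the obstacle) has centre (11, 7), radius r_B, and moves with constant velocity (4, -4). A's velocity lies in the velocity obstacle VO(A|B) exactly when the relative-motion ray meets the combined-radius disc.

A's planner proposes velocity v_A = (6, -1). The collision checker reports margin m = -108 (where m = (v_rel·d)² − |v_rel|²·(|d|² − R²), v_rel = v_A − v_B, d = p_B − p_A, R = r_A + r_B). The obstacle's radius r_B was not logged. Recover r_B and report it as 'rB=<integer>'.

m = -108
d = (21, 11);  v_rel = (2, 3),  |v_rel|² = 13
v_rel×d = (2)·(11) − (3)·(21) = -41
since m = R²·13 − (-41)²:  R² = (1681 + -108) / 13 = 121
R = √121 = 11  ⇒  r_B = 11 − 3 = 8

rB=8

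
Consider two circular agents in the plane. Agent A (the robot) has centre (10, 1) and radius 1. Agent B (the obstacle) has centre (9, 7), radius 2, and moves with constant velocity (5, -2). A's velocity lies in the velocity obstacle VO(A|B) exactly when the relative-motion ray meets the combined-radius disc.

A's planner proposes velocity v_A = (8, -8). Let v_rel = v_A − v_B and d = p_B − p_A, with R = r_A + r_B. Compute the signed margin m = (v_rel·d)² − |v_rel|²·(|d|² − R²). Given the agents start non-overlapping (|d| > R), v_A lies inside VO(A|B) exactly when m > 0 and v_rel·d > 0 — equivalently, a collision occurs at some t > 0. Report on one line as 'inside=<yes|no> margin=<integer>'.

d = (-1, 6),  |d|² = 37;  R = 1+2 = 3,  c = 37−3² = 28
v_rel = (3, -6),  |v_rel|² = 45;  v_rel·d = (3)·(-1) + (-6)·(6) = -39
45·t² + 78·t + 28 = 0  ⇒  m = (-39)² − 45·28 = 261
m = 261 > 0,  v_rel·d = -39 < 0  ⇒  outside

inside=no margin=261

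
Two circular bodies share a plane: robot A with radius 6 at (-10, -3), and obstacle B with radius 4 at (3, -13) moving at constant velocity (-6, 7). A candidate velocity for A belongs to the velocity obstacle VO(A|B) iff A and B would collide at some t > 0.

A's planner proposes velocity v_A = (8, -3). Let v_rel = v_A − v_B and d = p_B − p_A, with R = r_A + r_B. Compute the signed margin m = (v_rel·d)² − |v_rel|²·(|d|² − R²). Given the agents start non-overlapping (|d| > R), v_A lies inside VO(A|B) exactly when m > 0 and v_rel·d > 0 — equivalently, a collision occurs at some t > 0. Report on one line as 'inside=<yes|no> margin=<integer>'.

d = (13, -10),  |d|² = 269;  R = 6+4 = 10,  c = 269−10² = 169
v_rel = (14, -10),  |v_rel|² = 296;  v_rel·d = (14)·(13) + (-10)·(-10) = 282
296·t² − 564·t + 169 = 0  ⇒  m = 282² − 296·169 = 29500
m = 29500 > 0,  v_rel·d = 282 > 0  ⇒  inside

inside=yes margin=29500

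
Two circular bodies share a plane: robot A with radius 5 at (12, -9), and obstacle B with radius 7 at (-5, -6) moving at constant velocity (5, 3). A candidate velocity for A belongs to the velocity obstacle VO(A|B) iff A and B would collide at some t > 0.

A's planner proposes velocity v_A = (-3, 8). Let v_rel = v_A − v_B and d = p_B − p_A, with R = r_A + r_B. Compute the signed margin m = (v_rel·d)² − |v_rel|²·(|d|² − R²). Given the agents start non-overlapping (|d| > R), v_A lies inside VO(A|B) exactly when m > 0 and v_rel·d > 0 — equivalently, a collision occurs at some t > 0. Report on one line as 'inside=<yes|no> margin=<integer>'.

d = (-17, 3),  |d|² = 298;  R = 5+7 = 12,  c = 298−12² = 154
v_rel = (-8, 5),  |v_rel|² = 89;  v_rel·d = (-8)·(-17) + (5)·(3) = 151
89·t² − 302·t + 154 = 0  ⇒  m = 151² − 89·154 = 9095
m = 9095 > 0,  v_rel·d = 151 > 0  ⇒  inside

inside=yes margin=9095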